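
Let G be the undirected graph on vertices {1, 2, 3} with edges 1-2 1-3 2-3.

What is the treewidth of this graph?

2

A width-2 tree decomposition is:
Bags: B1 = {1, 2, 3}
Tree: (single bag)
With just one bag of size 3, the width is 3 − 1 = 2, so tw(G) ≤ 2. On the other hand G contains the 3-clique {1, 2, 3}. A clique must lie in a single bag of any decomposition, so no decomposition can have width below 2. Therefore the treewidth is 2.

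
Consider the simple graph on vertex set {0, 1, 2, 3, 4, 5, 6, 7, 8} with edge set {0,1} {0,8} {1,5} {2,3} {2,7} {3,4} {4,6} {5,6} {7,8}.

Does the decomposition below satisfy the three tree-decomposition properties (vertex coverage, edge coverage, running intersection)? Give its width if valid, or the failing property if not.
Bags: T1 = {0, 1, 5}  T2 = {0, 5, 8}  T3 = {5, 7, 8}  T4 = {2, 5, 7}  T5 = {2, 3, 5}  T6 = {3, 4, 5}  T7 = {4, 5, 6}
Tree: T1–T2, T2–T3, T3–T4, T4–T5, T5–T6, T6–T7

Checking the three conditions: (i) the bags cover all of {0, 1, 2, 3, 4, 5, 6, 7, 8}; (ii) for each edge, some bag contains both endpoints; (iii) the bags containing any fixed vertex form a subtree. All hold, so the decomposition is valid with width 3 − 1 = 2.

Yes; width 2.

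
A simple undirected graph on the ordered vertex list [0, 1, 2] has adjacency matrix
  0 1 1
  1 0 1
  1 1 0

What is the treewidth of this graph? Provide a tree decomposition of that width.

A single bag containing all 3 vertices is trivially a valid decomposition of width 2. For the lower bound, the 3 vertices {0, 1, 2} are pairwise adjacent, and any tree decomposition puts a clique entirely inside one bag — forcing width ≥ 2. The upper and lower bounds meet at 2, so that is the treewidth.

Treewidth 2.
One optimal decomposition is:
Bags: B1 = {0, 1, 2}
Tree: (single bag)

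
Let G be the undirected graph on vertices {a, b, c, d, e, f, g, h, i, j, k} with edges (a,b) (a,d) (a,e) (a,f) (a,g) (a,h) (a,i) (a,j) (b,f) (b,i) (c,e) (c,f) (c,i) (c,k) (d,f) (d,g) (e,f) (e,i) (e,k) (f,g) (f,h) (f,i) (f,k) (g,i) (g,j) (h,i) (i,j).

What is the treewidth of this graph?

A width-3 tree decomposition is:
Bags: B1 = {a, f, g, i}  B2 = {a, g, i, j}  B3 = {a, d, f, g}  B4 = {a, e, f, i}  B5 = {c, e, f, i}  B6 = {a, f, h, i}  B7 = {c, e, f, k}  B8 = {a, b, f, i}
Tree: B1–B2, B1–B3, B1–B4, B4–B5, B4–B6, B5–B7, B1–B8
Every bag has size at most 4, so the width is 4 − 1 = 3 and tw(G) ≤ 3. Conversely, {a, g, i, j} is a clique of size 4, and the vertices of any clique must share a bag in every tree decomposition; so some bag has ≥ 4 vertices and tw(G) ≥ 3. The upper and lower bounds meet at 3, so that is the treewidth.

3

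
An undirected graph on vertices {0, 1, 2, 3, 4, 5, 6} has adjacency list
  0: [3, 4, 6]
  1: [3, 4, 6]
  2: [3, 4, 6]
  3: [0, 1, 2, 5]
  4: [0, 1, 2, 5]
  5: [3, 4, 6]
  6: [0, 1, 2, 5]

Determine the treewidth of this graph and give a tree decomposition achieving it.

The largest bag has 4 vertices, giving width 3; this decomposition certifies tw(G) ≤ 3. For the lower bound: the 4 vertex sets {3,5}, {0,6}, {4}, {2} are disjoint, each induces a connected subgraph, and every pair is joined by at least one edge of G. Contracting each set to a single vertex therefore yields K_{4} as a minor, and since treewidth is minor-monotone, tw(G) ≥ tw(K_{4}) = 3. The upper and lower bounds meet at 3, so that is the treewidth.

Treewidth 3.
Bags: B1 = {3, 4, 5, 6}  B2 = {0, 3, 4, 6}  B3 = {2, 3, 4, 6}  B4 = {1, 3, 4, 6}
Tree: B1–B2, B2–B3, B3–B4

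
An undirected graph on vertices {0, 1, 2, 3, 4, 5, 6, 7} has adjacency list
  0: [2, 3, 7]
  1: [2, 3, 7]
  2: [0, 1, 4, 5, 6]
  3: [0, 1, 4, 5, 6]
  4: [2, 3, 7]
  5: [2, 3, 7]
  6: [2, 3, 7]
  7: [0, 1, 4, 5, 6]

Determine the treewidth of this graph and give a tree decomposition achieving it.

Each bag holds 4 vertices, so the decomposition has width 3, which upper-bounds the treewidth. For the lower bound: the 4 vertex sets {4,7}, {2,5}, {3}, {1} are disjoint, each induces a connected subgraph, and every pair is joined by at least one edge of G. Contracting each set to a single vertex therefore yields K_{4} as a minor, and since treewidth is minor-monotone, tw(G) ≥ tw(K_{4}) = 3. Hence tw(G) = 3 exactly.

Treewidth 3.
Bags: B1 = {2, 3, 4, 7}  B2 = {2, 3, 5, 7}  B3 = {1, 2, 3, 7}  B4 = {2, 3, 6, 7}  B5 = {0, 2, 3, 7}
Tree: B1–B2, B2–B3, B3–B4, B4–B5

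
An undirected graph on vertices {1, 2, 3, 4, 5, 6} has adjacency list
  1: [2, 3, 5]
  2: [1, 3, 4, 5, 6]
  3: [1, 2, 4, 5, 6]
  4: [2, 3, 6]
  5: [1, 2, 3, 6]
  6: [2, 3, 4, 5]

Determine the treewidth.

3

A width-3 tree decomposition is:
Bags: B1 = {2, 3, 4, 6}  B2 = {2, 3, 5, 6}  B3 = {1, 2, 3, 5}
Tree: B1–B2, B2–B3
Each bag holds 4 vertices, so the decomposition has width 3, which upper-bounds the treewidth. For the lower bound, the 4 vertices {2, 3, 4, 6} are pairwise adjacent, and any tree decomposition puts a clique entirely inside one bag — forcing width ≥ 3. Hence tw(G) = 3 exactly.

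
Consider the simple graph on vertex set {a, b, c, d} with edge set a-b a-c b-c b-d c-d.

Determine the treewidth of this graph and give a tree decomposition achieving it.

The largest bag has 3 vertices, giving width 2; this decomposition certifies tw(G) ≤ 2. On the other hand G contains the 3-clique {b, c, d}. A clique must lie in a single bag of any decomposition, so no decomposition can have width below 2. Hence tw(G) = 2 exactly.

Treewidth 2.
One such decomposition:
Bags: B1 = {b, c, d}  B2 = {a, b, c}
Tree: B1–B2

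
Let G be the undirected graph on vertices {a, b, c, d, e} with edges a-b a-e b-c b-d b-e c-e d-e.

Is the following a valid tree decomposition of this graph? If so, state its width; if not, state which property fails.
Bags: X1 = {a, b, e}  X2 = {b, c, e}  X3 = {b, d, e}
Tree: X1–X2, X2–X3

Yes; width 2.

Every vertex of G appears in some bag (union = {a, b, c, d, e}); every edge is covered by a bag; and for each vertex v the set of bags containing v is connected in the bag tree. The decomposition is therefore valid. The largest bag has 3 vertices, so the width is 2.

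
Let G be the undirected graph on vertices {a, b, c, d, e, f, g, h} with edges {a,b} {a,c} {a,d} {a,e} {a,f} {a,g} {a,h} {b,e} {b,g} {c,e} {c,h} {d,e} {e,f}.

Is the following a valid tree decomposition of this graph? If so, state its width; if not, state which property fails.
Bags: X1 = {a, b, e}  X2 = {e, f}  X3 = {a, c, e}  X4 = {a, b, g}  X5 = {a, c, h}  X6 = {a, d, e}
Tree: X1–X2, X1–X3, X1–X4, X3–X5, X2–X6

No — edge (a,f) lies in no bag.

A tree decomposition must satisfy three properties: every vertex lies in some bag; for every edge, both endpoints lie together in some bag; and for every vertex, the bags containing it form a connected subtree. Here edge (a,f) lies in no bag, so the decomposition is invalid.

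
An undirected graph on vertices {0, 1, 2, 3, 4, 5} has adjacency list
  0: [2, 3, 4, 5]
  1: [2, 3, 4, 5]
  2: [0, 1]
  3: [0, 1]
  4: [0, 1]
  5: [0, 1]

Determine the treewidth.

A width-2 tree decomposition is:
Bags: B1 = {0, 1, 5}  B2 = {0, 1, 3}  B3 = {0, 1, 2}  B4 = {0, 1, 4}
Tree: B1–B2, B2–B3, B3–B4
Each bag holds 3 vertices, so the decomposition has width 2, which upper-bounds the treewidth. Since 1–5–0–3–1 is a cycle in G, G is not acyclic. Forests are exactly the graphs of treewidth ≤ 1, so tw(G) ≥ 2. Hence tw(G) = 2 exactly.

2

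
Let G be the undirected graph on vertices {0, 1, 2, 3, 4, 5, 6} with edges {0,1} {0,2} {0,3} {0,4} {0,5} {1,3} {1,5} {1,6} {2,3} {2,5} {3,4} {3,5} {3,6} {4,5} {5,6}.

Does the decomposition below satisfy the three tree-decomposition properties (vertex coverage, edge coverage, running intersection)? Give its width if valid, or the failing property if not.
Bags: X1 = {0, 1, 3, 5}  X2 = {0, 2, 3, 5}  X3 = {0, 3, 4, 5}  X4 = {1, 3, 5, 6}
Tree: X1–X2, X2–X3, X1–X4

Yes; width 3.

Checking the three conditions: (i) the bags cover all of {0, 1, 2, 3, 4, 5, 6}; (ii) for each edge, some bag contains both endpoints; (iii) the bags containing any fixed vertex form a subtree. All hold, so the decomposition is valid with width 4 − 1 = 3.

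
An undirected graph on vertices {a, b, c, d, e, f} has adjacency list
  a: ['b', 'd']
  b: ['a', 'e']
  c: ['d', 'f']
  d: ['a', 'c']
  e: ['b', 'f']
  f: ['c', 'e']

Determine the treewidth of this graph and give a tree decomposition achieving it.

Treewidth 2.
Bags: B1 = {a, b, d}  B2 = {b, c, d}  B3 = {b, c, f}  B4 = {b, e, f}
Tree: B1–B2, B2–B3, B3–B4

Each bag holds 3 vertices, so the decomposition has width 2, which upper-bounds the treewidth. For the lower bound, G contains the cycle b–a–d–c–f–e–b, so G is not a forest; only forests have treewidth ≤ 1, hence tw(G) ≥ 2. Combining the bounds, tw(G) = 2.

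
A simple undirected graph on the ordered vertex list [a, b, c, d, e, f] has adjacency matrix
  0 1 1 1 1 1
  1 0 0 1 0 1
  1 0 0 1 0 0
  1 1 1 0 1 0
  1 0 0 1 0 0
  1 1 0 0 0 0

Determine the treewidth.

A width-2 tree decomposition is:
Bags: B1 = {a, b, d}  B2 = {a, c, d}  B3 = {a, d, e}  B4 = {a, b, f}
Tree: B1–B2, B2–B3, B1–B4
Each bag holds 3 vertices, so the decomposition has width 2, which upper-bounds the treewidth. For the lower bound, the 3 vertices {a, d, e} are pairwise adjacent, and any tree decomposition puts a clique entirely inside one bag — forcing width ≥ 2. The upper and lower bounds meet at 2, so that is the treewidth.

2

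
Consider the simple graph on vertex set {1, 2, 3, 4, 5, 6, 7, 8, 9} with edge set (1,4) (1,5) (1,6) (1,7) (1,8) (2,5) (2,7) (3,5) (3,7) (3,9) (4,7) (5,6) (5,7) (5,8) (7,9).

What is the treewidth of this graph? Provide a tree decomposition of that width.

Every bag has size at most 3, so the width is 3 − 1 = 2 and tw(G) ≤ 2. Conversely, {3, 7, 9} is a clique of size 3, and the vertices of any clique must share a bag in every tree decomposition; so some bag has ≥ 3 vertices and tw(G) ≥ 2. Therefore the treewidth is 2.

Treewidth 2.
One such decomposition:
Bags: B1 = {1, 5, 6}  B2 = {1, 5, 7}  B3 = {2, 5, 7}  B4 = {3, 5, 7}  B5 = {3, 7, 9}  B6 = {1, 5, 8}  B7 = {1, 4, 7}
Tree: B1–B2, B2–B3, B3–B4, B4–B5, B1–B6, B2–B7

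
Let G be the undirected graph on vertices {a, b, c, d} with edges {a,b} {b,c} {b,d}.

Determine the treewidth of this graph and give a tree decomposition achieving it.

Treewidth 1.
One optimal decomposition is:
Bags: B1 = {a, b}  B2 = {b, d}  B3 = {b, c}
Tree: B1–B2, B1–B3

Every bag has size at most 2, so the width is 2 − 1 = 1 and tw(G) ≤ 1. Since G has at least one edge (e.g. a–b), it is not an edgeless graph, so tw(G) ≥ 1. Therefore the treewidth is 1.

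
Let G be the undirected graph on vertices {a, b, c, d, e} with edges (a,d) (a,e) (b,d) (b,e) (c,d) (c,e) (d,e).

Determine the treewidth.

A width-2 tree decomposition is:
Bags: B1 = {a, d, e}  B2 = {c, d, e}  B3 = {b, d, e}
Tree: B1–B2, B1–B3
The largest bag has 3 vertices, giving width 2; this decomposition certifies tw(G) ≤ 2. For the lower bound, the 3 vertices {c, d, e} are pairwise adjacent, and any tree decomposition puts a clique entirely inside one bag — forcing width ≥ 2. Combining the bounds, tw(G) = 2.

2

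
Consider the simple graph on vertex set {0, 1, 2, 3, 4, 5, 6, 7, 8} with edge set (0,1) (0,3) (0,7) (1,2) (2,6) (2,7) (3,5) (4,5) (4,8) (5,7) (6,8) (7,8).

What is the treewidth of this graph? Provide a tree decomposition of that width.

Treewidth 3.
One optimal decomposition is:
Bags: B1 = {0, 1, 2, 3}  B2 = {0, 2, 3, 7}  B3 = {2, 3, 5, 7}  B4 = {2, 5, 6, 7}  B5 = {5, 6, 7, 8}  B6 = {4, 5, 6, 8}
Tree: B1–B2, B2–B3, B3–B4, B4–B5, B5–B6

Every bag has size at most 4, so the width is 4 − 1 = 3 and tw(G) ≤ 3. For the lower bound: the 4 vertex sets {0,1,3}, {2}, {7}, {4,5,6,8} are disjoint, each induces a connected subgraph, and every pair is joined by at least one edge of G. Contracting each set to a single vertex therefore yields K_{4} as a minor, and since treewidth is minor-monotone, tw(G) ≥ tw(K_{4}) = 3. The upper and lower bounds meet at 3, so that is the treewidth.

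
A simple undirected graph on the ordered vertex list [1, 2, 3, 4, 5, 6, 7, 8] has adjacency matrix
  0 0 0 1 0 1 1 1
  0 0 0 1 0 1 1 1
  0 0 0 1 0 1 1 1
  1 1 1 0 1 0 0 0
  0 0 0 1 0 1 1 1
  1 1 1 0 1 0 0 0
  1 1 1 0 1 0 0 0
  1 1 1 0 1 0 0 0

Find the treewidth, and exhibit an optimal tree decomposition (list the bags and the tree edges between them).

Treewidth 4.
Bags: B1 = {1, 4, 6, 7, 8}  B2 = {4, 5, 6, 7, 8}  B3 = {3, 4, 6, 7, 8}  B4 = {2, 4, 6, 7, 8}
Tree: B1–B2, B2–B3, B3–B4

Every bag has size at most 5, so the width is 5 − 1 = 4 and tw(G) ≤ 4. For the lower bound: the 5 vertex sets {1,8}, {5,6}, {3,7}, {4}, {2} are disjoint, each induces a connected subgraph, and every pair is joined by at least one edge of G. Contracting each set to a single vertex therefore yields K_{5} as a minor, and since treewidth is minor-monotone, tw(G) ≥ tw(K_{5}) = 4. Hence tw(G) = 4 exactly.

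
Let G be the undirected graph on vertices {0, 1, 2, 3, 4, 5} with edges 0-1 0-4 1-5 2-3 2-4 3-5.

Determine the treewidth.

2

A width-2 tree decomposition is:
Bags: B1 = {2, 3, 5}  B2 = {1, 2, 5}  B3 = {0, 1, 2}  B4 = {0, 2, 4}
Tree: B1–B2, B2–B3, B3–B4
Each bag holds 3 vertices, so the decomposition has width 2, which upper-bounds the treewidth. For the lower bound, G contains the cycle 2–3–5–1–0–4–2, so G is not a forest; only forests have treewidth ≤ 1, hence tw(G) ≥ 2. The upper and lower bounds meet at 2, so that is the treewidth.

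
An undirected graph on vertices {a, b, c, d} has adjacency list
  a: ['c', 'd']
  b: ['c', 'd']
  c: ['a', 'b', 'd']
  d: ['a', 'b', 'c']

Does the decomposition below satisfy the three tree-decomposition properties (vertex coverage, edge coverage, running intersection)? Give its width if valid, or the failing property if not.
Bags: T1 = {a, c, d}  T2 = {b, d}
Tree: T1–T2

No — edge (c,b) lies in no bag.

A tree decomposition must satisfy three properties: every vertex lies in some bag; for every edge, both endpoints lie together in some bag; and for every vertex, the bags containing it form a connected subtree. Here edge (c,b) lies in no bag, so the decomposition is invalid.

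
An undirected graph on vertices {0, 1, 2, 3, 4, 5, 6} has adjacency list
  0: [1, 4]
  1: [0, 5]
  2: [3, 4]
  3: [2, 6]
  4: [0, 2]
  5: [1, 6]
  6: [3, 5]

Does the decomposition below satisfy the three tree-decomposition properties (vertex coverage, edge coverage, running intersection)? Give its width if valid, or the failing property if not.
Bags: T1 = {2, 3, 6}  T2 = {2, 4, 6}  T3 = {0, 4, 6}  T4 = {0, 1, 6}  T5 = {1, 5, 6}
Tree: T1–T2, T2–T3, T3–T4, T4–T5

Every vertex of G appears in some bag (union = {0, 1, 2, 3, 4, 5, 6}); every edge is covered by a bag; and for each vertex v the set of bags containing v is connected in the bag tree. The decomposition is therefore valid. The largest bag has 3 vertices, so the width is 2.

Yes; width 2.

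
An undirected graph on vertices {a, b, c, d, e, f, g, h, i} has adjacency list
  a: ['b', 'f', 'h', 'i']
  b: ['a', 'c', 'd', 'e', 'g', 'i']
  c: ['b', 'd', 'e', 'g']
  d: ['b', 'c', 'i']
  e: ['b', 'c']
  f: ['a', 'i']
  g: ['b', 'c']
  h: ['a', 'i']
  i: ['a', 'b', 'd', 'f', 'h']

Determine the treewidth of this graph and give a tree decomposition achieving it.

The largest bag has 3 vertices, giving width 2; this decomposition certifies tw(G) ≤ 2. For the lower bound, the 3 vertices {a, h, i} are pairwise adjacent, and any tree decomposition puts a clique entirely inside one bag — forcing width ≥ 2. Hence tw(G) = 2 exactly.

Treewidth 2.
Bags: B1 = {b, d, i}  B2 = {b, c, d}  B3 = {b, c, g}  B4 = {a, b, i}  B5 = {a, f, i}  B6 = {b, c, e}  B7 = {a, h, i}
Tree: B1–B2, B2–B3, B1–B4, B4–B5, B3–B6, B4–B7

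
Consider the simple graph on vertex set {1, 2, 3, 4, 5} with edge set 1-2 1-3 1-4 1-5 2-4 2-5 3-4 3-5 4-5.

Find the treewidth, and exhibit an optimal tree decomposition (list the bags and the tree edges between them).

Every bag has size at most 4, so the width is 4 − 1 = 3 and tw(G) ≤ 3. For the lower bound, the 4 vertices {1, 2, 4, 5} are pairwise adjacent, and any tree decomposition puts a clique entirely inside one bag — forcing width ≥ 3. Combining the bounds, tw(G) = 3.

Treewidth 3.
Bags: B1 = {1, 3, 4, 5}  B2 = {1, 2, 4, 5}
Tree: B1–B2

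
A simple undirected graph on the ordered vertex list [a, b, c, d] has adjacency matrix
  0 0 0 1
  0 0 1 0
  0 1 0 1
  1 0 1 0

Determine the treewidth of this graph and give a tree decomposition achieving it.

Treewidth 1.
One such decomposition:
Bags: B1 = {a, d}  B2 = {c, d}  B3 = {b, c}
Tree: B1–B2, B2–B3

The largest bag has 2 vertices, giving width 1; this decomposition certifies tw(G) ≤ 1. Any graph with an edge has treewidth ≥ 1, and G has the edge a–d. Combining the bounds, tw(G) = 1.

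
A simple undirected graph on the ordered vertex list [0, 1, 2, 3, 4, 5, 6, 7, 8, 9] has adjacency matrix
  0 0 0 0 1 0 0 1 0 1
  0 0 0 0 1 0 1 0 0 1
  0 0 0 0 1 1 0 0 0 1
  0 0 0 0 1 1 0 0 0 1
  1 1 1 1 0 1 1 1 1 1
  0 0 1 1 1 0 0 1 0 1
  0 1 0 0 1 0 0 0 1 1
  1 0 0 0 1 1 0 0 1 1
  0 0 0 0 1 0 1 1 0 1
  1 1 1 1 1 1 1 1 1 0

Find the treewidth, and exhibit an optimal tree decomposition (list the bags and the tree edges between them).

Treewidth 3.
One such decomposition:
Bags: B1 = {4, 7, 8, 9}  B2 = {4, 5, 7, 9}  B3 = {4, 6, 8, 9}  B4 = {3, 4, 5, 9}  B5 = {0, 4, 7, 9}  B6 = {1, 4, 6, 9}  B7 = {2, 4, 5, 9}
Tree: B1–B2, B1–B3, B2–B4, B2–B5, B3–B6, B4–B7

Each bag holds 4 vertices, so the decomposition has width 3, which upper-bounds the treewidth. For the lower bound, the 4 vertices {0, 4, 7, 9} are pairwise adjacent, and any tree decomposition puts a clique entirely inside one bag — forcing width ≥ 3. Combining the bounds, tw(G) = 3.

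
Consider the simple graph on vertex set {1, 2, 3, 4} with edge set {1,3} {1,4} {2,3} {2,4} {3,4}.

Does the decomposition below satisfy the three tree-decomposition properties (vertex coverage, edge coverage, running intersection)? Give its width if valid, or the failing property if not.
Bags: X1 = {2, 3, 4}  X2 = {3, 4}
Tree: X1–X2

A tree decomposition must satisfy three properties: every vertex lies in some bag; for every edge, both endpoints lie together in some bag; and for every vertex, the bags containing it form a connected subtree. Here vertex 1 appears in no bag, so the decomposition is invalid.

No — vertex 1 appears in no bag.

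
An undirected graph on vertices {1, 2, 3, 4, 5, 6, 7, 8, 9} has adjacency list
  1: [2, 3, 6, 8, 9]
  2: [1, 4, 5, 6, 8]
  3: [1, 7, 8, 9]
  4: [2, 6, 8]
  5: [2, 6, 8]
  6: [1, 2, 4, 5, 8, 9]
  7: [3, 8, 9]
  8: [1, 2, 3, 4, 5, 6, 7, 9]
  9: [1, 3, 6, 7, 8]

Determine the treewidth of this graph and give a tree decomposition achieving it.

Every bag has size at most 4, so the width is 4 − 1 = 3 and tw(G) ≤ 3. Conversely, {1, 3, 8, 9} is a clique of size 4, and the vertices of any clique must share a bag in every tree decomposition; so some bag has ≥ 4 vertices and tw(G) ≥ 3. Combining the bounds, tw(G) = 3.

Treewidth 3.
One optimal decomposition is:
Bags: B1 = {3, 7, 8, 9}  B2 = {1, 3, 8, 9}  B3 = {1, 6, 8, 9}  B4 = {1, 2, 6, 8}  B5 = {2, 5, 6, 8}  B6 = {2, 4, 6, 8}
Tree: B1–B2, B2–B3, B3–B4, B4–B5, B5–B6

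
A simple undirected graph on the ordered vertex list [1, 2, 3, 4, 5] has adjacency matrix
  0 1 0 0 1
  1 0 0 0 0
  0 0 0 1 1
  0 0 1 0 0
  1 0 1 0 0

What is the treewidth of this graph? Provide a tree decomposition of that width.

Treewidth 1.
One such decomposition:
Bags: B1 = {1, 2}  B2 = {1, 5}  B3 = {3, 5}  B4 = {3, 4}
Tree: B1–B2, B2–B3, B3–B4

The largest bag has 2 vertices, giving width 1; this decomposition certifies tw(G) ≤ 1. G has an edge, so its treewidth is at least 1. Therefore the treewidth is 1.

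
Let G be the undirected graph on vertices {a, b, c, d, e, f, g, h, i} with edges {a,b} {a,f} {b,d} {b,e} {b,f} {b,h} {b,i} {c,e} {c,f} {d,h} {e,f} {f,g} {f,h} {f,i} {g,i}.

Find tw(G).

2

A width-2 tree decomposition is:
Bags: B1 = {a, b, f}  B2 = {b, f, h}  B3 = {b, e, f}  B4 = {c, e, f}  B5 = {b, f, i}  B6 = {f, g, i}  B7 = {b, d, h}
Tree: B1–B2, B1–B3, B3–B4, B2–B5, B5–B6, B2–B7
Each bag holds 3 vertices, so the decomposition has width 2, which upper-bounds the treewidth. Conversely, {b, d, h} is a clique of size 3, and the vertices of any clique must share a bag in every tree decomposition; so some bag has ≥ 3 vertices and tw(G) ≥ 2. Combining the bounds, tw(G) = 2.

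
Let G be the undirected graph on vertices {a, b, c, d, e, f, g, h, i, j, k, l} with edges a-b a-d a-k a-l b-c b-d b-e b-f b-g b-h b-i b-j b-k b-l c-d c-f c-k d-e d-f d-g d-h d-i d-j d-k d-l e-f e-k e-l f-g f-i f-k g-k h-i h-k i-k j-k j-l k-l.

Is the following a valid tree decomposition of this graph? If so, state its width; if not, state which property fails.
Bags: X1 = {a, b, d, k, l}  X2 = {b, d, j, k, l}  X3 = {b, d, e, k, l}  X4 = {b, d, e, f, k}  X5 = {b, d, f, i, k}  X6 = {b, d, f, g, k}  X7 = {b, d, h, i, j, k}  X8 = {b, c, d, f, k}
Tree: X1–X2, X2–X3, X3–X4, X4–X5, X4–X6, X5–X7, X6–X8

A tree decomposition must satisfy three properties: every vertex lies in some bag; for every edge, both endpoints lie together in some bag; and for every vertex, the bags containing it form a connected subtree. Here bags containing vertex j are not connected in the tree, so the decomposition is invalid.

No — bags containing vertex j are not connected in the tree.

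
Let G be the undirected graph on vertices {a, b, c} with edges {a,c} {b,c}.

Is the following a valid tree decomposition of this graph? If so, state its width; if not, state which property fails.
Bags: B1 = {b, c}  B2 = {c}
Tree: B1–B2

No — vertex a appears in no bag.

A tree decomposition must satisfy three properties: every vertex lies in some bag; for every edge, both endpoints lie together in some bag; and for every vertex, the bags containing it form a connected subtree. Here vertex a appears in no bag, so the decomposition is invalid.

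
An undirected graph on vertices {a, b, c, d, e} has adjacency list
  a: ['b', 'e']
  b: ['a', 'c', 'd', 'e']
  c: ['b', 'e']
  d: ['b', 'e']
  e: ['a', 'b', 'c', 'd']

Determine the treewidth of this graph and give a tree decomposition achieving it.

Every bag has size at most 3, so the width is 3 − 1 = 2 and tw(G) ≤ 2. Conversely, {b, d, e} is a clique of size 3, and the vertices of any clique must share a bag in every tree decomposition; so some bag has ≥ 3 vertices and tw(G) ≥ 2. Hence tw(G) = 2 exactly.

Treewidth 2.
One such decomposition:
Bags: B1 = {b, d, e}  B2 = {a, b, e}  B3 = {b, c, e}
Tree: B1–B2, B1–B3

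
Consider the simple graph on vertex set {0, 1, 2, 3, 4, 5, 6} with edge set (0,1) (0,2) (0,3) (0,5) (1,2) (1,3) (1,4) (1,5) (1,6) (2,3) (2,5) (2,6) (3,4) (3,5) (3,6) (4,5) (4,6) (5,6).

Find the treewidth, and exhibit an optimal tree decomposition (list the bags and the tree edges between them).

Treewidth 4.
One optimal decomposition is:
Bags: B1 = {1, 3, 4, 5, 6}  B2 = {1, 2, 3, 5, 6}  B3 = {0, 1, 2, 3, 5}
Tree: B1–B2, B2–B3

Every bag has size at most 5, so the width is 5 − 1 = 4 and tw(G) ≤ 4. For the lower bound, the 5 vertices {0, 1, 2, 3, 5} are pairwise adjacent, and any tree decomposition puts a clique entirely inside one bag — forcing width ≥ 4. The upper and lower bounds meet at 4, so that is the treewidth.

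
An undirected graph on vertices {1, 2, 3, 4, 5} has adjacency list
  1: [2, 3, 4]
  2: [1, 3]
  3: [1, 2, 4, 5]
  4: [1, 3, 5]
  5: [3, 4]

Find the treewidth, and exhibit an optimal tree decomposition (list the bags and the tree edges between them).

Treewidth 2.
Bags: B1 = {1, 2, 3}  B2 = {1, 3, 4}  B3 = {3, 4, 5}
Tree: B1–B2, B2–B3

Every bag has size at most 3, so the width is 3 − 1 = 2 and tw(G) ≤ 2. For the lower bound, the 3 vertices {1, 2, 3} are pairwise adjacent, and any tree decomposition puts a clique entirely inside one bag — forcing width ≥ 2. The upper and lower bounds meet at 2, so that is the treewidth.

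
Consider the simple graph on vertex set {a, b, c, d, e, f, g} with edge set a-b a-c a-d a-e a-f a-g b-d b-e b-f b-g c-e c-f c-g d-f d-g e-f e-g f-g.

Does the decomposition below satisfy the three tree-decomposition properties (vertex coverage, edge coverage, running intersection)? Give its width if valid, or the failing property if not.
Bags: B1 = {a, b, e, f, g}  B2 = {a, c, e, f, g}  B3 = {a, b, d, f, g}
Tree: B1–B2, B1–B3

Yes; width 4.

Checking the three conditions: (i) the bags cover all of {a, b, c, d, e, f, g}; (ii) for each edge, some bag contains both endpoints; (iii) the bags containing any fixed vertex form a subtree. All hold, so the decomposition is valid with width 5 − 1 = 4.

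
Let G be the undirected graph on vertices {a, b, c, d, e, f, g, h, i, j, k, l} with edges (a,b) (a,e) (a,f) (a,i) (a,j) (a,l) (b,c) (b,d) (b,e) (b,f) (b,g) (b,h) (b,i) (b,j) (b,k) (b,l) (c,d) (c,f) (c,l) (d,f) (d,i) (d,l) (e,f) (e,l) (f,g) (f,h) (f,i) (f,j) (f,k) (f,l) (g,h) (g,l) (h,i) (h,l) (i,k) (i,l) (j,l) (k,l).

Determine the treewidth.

4

A width-4 tree decomposition is:
Bags: B1 = {b, f, i, k, l}  B2 = {a, b, f, i, l}  B3 = {a, b, e, f, l}  B4 = {b, f, h, i, l}  B5 = {a, b, f, j, l}  B6 = {b, d, f, i, l}  B7 = {b, f, g, h, l}  B8 = {b, c, d, f, l}
Tree: B1–B2, B2–B3, B2–B4, B2–B5, B4–B6, B4–B7, B6–B8
Each bag holds 5 vertices, so the decomposition has width 4, which upper-bounds the treewidth. Conversely, {b, f, g, h, l} is a clique of size 5, and the vertices of any clique must share a bag in every tree decomposition; so some bag has ≥ 5 vertices and tw(G) ≥ 4. Therefore the treewidth is 4.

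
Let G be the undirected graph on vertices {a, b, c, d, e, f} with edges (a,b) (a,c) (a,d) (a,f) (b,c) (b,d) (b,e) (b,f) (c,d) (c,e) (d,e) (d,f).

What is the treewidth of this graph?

3

A width-3 tree decomposition is:
Bags: B1 = {a, b, d, f}  B2 = {a, b, c, d}  B3 = {b, c, d, e}
Tree: B1–B2, B2–B3
Each bag holds 4 vertices, so the decomposition has width 3, which upper-bounds the treewidth. On the other hand G contains the 4-clique {b, c, d, e}. A clique must lie in a single bag of any decomposition, so no decomposition can have width below 3. The upper and lower bounds meet at 3, so that is the treewidth.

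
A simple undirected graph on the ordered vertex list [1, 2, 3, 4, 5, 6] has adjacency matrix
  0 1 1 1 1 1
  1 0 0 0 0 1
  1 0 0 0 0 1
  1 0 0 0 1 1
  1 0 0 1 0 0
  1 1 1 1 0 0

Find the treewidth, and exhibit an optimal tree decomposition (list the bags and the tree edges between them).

The largest bag has 3 vertices, giving width 2; this decomposition certifies tw(G) ≤ 2. For the lower bound, the 3 vertices {1, 4, 5} are pairwise adjacent, and any tree decomposition puts a clique entirely inside one bag — forcing width ≥ 2. Hence tw(G) = 2 exactly.

Treewidth 2.
One optimal decomposition is:
Bags: B1 = {1, 4, 5}  B2 = {1, 4, 6}  B3 = {1, 2, 6}  B4 = {1, 3, 6}
Tree: B1–B2, B2–B3, B2–B4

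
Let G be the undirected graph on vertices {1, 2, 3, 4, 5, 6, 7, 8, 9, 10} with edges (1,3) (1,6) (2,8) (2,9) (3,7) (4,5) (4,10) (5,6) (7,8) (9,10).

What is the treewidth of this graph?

2

A width-2 tree decomposition is:
Bags: B1 = {3, 7, 8}  B2 = {1, 3, 8}  B3 = {1, 6, 8}  B4 = {5, 6, 8}  B5 = {4, 5, 8}  B6 = {4, 8, 10}  B7 = {8, 9, 10}  B8 = {2, 8, 9}
Tree: B1–B2, B2–B3, B3–B4, B4–B5, B5–B6, B6–B7, B7–B8
Each bag holds 3 vertices, so the decomposition has width 2, which upper-bounds the treewidth. The edges 8–7–3–1–6–5–4–10–9–2–8 form a cycle, so G is not a tree and its treewidth is at least 2. The upper and lower bounds meet at 2, so that is the treewidth.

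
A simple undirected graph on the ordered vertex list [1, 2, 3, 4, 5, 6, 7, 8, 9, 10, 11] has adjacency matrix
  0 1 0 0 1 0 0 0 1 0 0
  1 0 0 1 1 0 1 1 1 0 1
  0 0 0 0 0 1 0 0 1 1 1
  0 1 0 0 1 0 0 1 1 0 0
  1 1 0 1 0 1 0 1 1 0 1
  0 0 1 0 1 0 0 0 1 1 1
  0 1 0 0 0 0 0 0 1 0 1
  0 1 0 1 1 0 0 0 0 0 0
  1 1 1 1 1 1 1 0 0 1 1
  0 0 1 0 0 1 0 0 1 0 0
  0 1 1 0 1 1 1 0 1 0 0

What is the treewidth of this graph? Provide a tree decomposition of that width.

The largest bag has 4 vertices, giving width 3; this decomposition certifies tw(G) ≤ 3. Conversely, {2, 4, 5, 8} is a clique of size 4, and the vertices of any clique must share a bag in every tree decomposition; so some bag has ≥ 4 vertices and tw(G) ≥ 3. Therefore the treewidth is 3.

Treewidth 3.
One optimal decomposition is:
Bags: B1 = {2, 5, 9, 11}  B2 = {2, 4, 5, 9}  B3 = {2, 7, 9, 11}  B4 = {5, 6, 9, 11}  B5 = {1, 2, 5, 9}  B6 = {2, 4, 5, 8}  B7 = {3, 6, 9, 11}  B8 = {3, 6, 9, 10}
Tree: B1–B2, B1–B3, B1–B4, B2–B5, B2–B6, B4–B7, B7–B8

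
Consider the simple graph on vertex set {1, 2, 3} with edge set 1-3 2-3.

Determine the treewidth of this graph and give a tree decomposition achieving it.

Each bag holds 2 vertices, so the decomposition has width 1, which upper-bounds the treewidth. Any graph with an edge has treewidth ≥ 1, and G has the edge 3–1. The upper and lower bounds meet at 1, so that is the treewidth.

Treewidth 1.
One such decomposition:
Bags: B1 = {1, 3}  B2 = {2, 3}
Tree: B1–B2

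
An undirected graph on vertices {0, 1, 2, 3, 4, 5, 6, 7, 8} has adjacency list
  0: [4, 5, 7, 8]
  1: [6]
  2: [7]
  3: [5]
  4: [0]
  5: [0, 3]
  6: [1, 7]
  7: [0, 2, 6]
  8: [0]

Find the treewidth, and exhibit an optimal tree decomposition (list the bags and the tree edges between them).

The largest bag has 2 vertices, giving width 1; this decomposition certifies tw(G) ≤ 1. Any graph with an edge has treewidth ≥ 1, and G has the edge 0–4. The upper and lower bounds meet at 1, so that is the treewidth.

Treewidth 1.
Bags: B1 = {0, 4}  B2 = {0, 7}  B3 = {0, 8}  B4 = {0, 5}  B5 = {3, 5}  B6 = {6, 7}  B7 = {1, 6}  B8 = {2, 7}
Tree: B1–B2, B2–B3, B1–B4, B4–B5, B2–B6, B6–B7, B2–B8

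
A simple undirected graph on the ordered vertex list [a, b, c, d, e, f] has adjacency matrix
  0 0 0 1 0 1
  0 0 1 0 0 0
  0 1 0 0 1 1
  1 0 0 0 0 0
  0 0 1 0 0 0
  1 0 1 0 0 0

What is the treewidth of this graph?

A width-1 tree decomposition is:
Bags: B1 = {c, f}  B2 = {a, f}  B3 = {c, e}  B4 = {a, d}  B5 = {b, c}
Tree: B1–B2, B1–B3, B2–B4, B1–B5
Each bag holds 2 vertices, so the decomposition has width 1, which upper-bounds the treewidth. G has an edge, so its treewidth is at least 1. Hence tw(G) = 1 exactly.

1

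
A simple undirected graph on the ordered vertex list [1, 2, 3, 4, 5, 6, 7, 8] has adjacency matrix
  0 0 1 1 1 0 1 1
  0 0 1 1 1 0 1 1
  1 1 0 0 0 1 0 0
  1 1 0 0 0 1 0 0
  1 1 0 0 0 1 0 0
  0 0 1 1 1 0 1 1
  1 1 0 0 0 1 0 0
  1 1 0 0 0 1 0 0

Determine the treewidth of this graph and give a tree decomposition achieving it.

The largest bag has 4 vertices, giving width 3; this decomposition certifies tw(G) ≤ 3. For the lower bound: the 4 vertex sets {1,7}, {2,4}, {6}, {8} are disjoint, each induces a connected subgraph, and every pair is joined by at least one edge of G. Contracting each set to a single vertex therefore yields K_{4} as a minor, and since treewidth is minor-monotone, tw(G) ≥ tw(K_{4}) = 3. The upper and lower bounds meet at 3, so that is the treewidth.

Treewidth 3.
One such decomposition:
Bags: B1 = {1, 2, 6, 7}  B2 = {1, 2, 4, 6}  B3 = {1, 2, 6, 8}  B4 = {1, 2, 5, 6}  B5 = {1, 2, 3, 6}
Tree: B1–B2, B2–B3, B3–B4, B4–B5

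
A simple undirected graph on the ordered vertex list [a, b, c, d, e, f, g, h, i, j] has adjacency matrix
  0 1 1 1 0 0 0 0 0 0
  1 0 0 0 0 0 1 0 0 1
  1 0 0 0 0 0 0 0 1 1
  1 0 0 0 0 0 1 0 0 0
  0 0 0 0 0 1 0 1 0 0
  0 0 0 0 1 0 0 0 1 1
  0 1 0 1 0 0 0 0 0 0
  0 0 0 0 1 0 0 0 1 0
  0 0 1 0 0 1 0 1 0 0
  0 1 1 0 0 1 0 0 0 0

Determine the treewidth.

2

A width-2 tree decomposition is:
Bags: B1 = {e, f, h}  B2 = {f, h, i}  B3 = {f, i, j}  B4 = {c, i, j}  B5 = {b, c, j}  B6 = {a, b, c}  B7 = {a, b, g}  B8 = {a, d, g}
Tree: B1–B2, B2–B3, B3–B4, B4–B5, B5–B6, B6–B7, B7–B8
Each bag holds 3 vertices, so the decomposition has width 2, which upper-bounds the treewidth. For the lower bound, G contains the cycle e–h–i–f–e, so G is not a forest; only forests have treewidth ≤ 1, hence tw(G) ≥ 2. The upper and lower bounds meet at 2, so that is the treewidth.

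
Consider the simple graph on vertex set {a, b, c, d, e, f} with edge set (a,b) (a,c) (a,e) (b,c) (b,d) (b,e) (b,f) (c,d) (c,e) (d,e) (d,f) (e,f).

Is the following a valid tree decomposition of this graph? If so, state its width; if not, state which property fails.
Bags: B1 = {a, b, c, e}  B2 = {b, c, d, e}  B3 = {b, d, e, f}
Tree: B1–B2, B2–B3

Vertex coverage: the bags together contain {a, b, c, d, e, f}, the full vertex set. Edge coverage: each edge of G has both endpoints in at least one bag. Running intersection: for every vertex, the bags containing it form a connected subtree. All three properties hold, so this is a valid tree decomposition of width max|bag| − 1 = 3, and hence tw(G) ≤ 3.

Yes; width 3.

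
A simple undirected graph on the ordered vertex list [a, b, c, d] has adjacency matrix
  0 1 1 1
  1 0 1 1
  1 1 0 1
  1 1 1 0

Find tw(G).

3

A width-3 tree decomposition is:
Bags: B1 = {a, b, c, d}
Tree: (single bag)
With just one bag of size 4, the width is 4 − 1 = 3, so tw(G) ≤ 3. Conversely, {a, b, c, d} is a clique of size 4, and the vertices of any clique must share a bag in every tree decomposition; so some bag has ≥ 4 vertices and tw(G) ≥ 3. Combining the bounds, tw(G) = 3.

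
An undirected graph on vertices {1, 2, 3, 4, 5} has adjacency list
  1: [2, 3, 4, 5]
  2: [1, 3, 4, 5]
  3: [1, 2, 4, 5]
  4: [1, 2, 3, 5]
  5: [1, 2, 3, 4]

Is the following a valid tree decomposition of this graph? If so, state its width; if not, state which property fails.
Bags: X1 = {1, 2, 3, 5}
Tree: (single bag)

No — vertex 4 appears in no bag.

A tree decomposition must satisfy three properties: every vertex lies in some bag; for every edge, both endpoints lie together in some bag; and for every vertex, the bags containing it form a connected subtree. Here vertex 4 appears in no bag, so the decomposition is invalid.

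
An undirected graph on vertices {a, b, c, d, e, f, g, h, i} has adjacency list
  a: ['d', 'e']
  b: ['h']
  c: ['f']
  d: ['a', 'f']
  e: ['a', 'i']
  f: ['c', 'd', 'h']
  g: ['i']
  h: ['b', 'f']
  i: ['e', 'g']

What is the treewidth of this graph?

A width-1 tree decomposition is:
Bags: B1 = {f, h}  B2 = {d, f}  B3 = {a, d}  B4 = {a, e}  B5 = {e, i}  B6 = {b, h}  B7 = {c, f}  B8 = {g, i}
Tree: B1–B2, B2–B3, B3–B4, B4–B5, B1–B6, B1–B7, B5–B8
The largest bag has 2 vertices, giving width 1; this decomposition certifies tw(G) ≤ 1. Since G has at least one edge (e.g. h–f), it is not an edgeless graph, so tw(G) ≥ 1. Hence tw(G) = 1 exactly.

1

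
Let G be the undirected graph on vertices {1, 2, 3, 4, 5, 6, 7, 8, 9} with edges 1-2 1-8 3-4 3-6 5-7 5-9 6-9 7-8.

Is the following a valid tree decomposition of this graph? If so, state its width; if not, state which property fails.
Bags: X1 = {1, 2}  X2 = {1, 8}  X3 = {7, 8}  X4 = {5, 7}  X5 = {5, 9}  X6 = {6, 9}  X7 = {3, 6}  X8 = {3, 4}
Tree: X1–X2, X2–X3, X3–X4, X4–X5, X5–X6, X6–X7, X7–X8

Yes; width 1.

Checking the three conditions: (i) the bags cover all of {1, 2, 3, 4, 5, 6, 7, 8, 9}; (ii) for each edge, some bag contains both endpoints; (iii) the bags containing any fixed vertex form a subtree. All hold, so the decomposition is valid with width 2 − 1 = 1.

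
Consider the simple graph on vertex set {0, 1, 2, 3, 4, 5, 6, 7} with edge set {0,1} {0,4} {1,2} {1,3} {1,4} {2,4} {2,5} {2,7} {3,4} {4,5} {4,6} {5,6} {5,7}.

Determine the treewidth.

A width-2 tree decomposition is:
Bags: B1 = {2, 4, 5}  B2 = {4, 5, 6}  B3 = {1, 2, 4}  B4 = {0, 1, 4}  B5 = {2, 5, 7}  B6 = {1, 3, 4}
Tree: B1–B2, B1–B3, B3–B4, B1–B5, B3–B6
The largest bag has 3 vertices, giving width 2; this decomposition certifies tw(G) ≤ 2. On the other hand G contains the 3-clique {0, 1, 4}. A clique must lie in a single bag of any decomposition, so no decomposition can have width below 2. Hence tw(G) = 2 exactly.

2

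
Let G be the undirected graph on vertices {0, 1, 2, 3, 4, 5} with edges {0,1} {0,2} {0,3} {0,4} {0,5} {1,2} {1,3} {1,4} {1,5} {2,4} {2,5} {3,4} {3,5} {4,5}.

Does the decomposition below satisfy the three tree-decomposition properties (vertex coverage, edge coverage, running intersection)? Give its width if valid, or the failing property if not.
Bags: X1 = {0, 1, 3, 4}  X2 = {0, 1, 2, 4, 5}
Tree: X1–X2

No — edge (5,3) lies in no bag.

A tree decomposition must satisfy three properties: every vertex lies in some bag; for every edge, both endpoints lie together in some bag; and for every vertex, the bags containing it form a connected subtree. Here edge (5,3) lies in no bag, so the decomposition is invalid.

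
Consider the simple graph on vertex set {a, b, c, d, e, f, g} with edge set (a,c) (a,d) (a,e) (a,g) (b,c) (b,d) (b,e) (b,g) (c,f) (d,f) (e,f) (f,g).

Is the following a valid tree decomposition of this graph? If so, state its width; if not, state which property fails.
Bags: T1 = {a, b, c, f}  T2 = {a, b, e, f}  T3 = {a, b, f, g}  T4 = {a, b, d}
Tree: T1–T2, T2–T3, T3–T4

A tree decomposition must satisfy three properties: every vertex lies in some bag; for every edge, both endpoints lie together in some bag; and for every vertex, the bags containing it form a connected subtree. Here edge (f,d) lies in no bag, so the decomposition is invalid.

No — edge (f,d) lies in no bag.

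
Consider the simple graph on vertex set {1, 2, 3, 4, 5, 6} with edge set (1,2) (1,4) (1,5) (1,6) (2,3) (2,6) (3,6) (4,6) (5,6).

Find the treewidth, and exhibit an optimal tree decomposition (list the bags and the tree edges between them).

Treewidth 2.
Bags: B1 = {1, 5, 6}  B2 = {1, 2, 6}  B3 = {2, 3, 6}  B4 = {1, 4, 6}
Tree: B1–B2, B2–B3, B1–B4

Each bag holds 3 vertices, so the decomposition has width 2, which upper-bounds the treewidth. Conversely, {1, 2, 6} is a clique of size 3, and the vertices of any clique must share a bag in every tree decomposition; so some bag has ≥ 3 vertices and tw(G) ≥ 2. Therefore the treewidth is 2.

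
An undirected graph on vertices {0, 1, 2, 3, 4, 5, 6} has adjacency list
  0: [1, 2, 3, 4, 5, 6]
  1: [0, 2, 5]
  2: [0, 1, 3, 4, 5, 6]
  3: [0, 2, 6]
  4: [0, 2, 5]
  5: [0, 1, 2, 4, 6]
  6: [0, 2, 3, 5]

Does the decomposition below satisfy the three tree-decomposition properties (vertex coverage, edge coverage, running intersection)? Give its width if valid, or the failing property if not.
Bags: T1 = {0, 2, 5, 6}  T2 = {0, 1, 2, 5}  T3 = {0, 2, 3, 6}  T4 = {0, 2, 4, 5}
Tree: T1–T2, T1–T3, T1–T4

Yes; width 3.

Vertex coverage: the bags together contain {0, 1, 2, 3, 4, 5, 6}, the full vertex set. Edge coverage: each edge of G has both endpoints in at least one bag. Running intersection: for every vertex, the bags containing it form a connected subtree. All three properties hold, so this is a valid tree decomposition of width max|bag| − 1 = 3, and hence tw(G) ≤ 3.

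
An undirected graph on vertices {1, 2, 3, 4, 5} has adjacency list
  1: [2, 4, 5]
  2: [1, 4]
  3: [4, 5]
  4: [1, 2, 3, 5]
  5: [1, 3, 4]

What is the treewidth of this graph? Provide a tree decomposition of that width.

Every bag has size at most 3, so the width is 3 − 1 = 2 and tw(G) ≤ 2. For the lower bound, the 3 vertices {1, 2, 4} are pairwise adjacent, and any tree decomposition puts a clique entirely inside one bag — forcing width ≥ 2. Combining the bounds, tw(G) = 2.

Treewidth 2.
One optimal decomposition is:
Bags: B1 = {1, 4, 5}  B2 = {1, 2, 4}  B3 = {3, 4, 5}
Tree: B1–B2, B1–B3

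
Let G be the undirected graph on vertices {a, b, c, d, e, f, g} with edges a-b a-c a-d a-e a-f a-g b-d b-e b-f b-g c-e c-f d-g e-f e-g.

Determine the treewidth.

3

A width-3 tree decomposition is:
Bags: B1 = {a, b, e, g}  B2 = {a, b, e, f}  B3 = {a, c, e, f}  B4 = {a, b, d, g}
Tree: B1–B2, B2–B3, B1–B4
Each bag holds 4 vertices, so the decomposition has width 3, which upper-bounds the treewidth. Conversely, {a, c, e, f} is a clique of size 4, and the vertices of any clique must share a bag in every tree decomposition; so some bag has ≥ 4 vertices and tw(G) ≥ 3. Hence tw(G) = 3 exactly.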